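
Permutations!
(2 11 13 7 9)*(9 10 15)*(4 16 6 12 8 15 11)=(2 4 16 6 12 8 15 9)(7 10 11 13)=[0, 1, 4, 3, 16, 5, 12, 10, 15, 2, 11, 13, 8, 7, 14, 9, 6]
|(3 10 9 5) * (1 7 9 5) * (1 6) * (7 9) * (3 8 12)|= 15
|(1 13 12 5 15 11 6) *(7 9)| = 14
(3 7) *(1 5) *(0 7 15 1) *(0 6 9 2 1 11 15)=(0 7 3)(1 5 6 9 2)(11 15)=[7, 5, 1, 0, 4, 6, 9, 3, 8, 2, 10, 15, 12, 13, 14, 11]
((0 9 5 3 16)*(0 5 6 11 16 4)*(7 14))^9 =(0 9 6 11 16 5 3 4)(7 14) =[9, 1, 2, 4, 0, 3, 11, 14, 8, 6, 10, 16, 12, 13, 7, 15, 5]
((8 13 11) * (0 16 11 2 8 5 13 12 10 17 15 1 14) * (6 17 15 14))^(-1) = (0 14 17 6 1 15 10 12 8 2 13 5 11 16) = [14, 15, 13, 3, 4, 11, 1, 7, 2, 9, 12, 16, 8, 5, 17, 10, 0, 6]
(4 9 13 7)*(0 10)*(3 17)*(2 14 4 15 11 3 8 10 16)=[16, 1, 14, 17, 9, 5, 6, 15, 10, 13, 0, 3, 12, 7, 4, 11, 2, 8]=(0 16 2 14 4 9 13 7 15 11 3 17 8 10)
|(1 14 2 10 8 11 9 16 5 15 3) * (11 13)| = |(1 14 2 10 8 13 11 9 16 5 15 3)| = 12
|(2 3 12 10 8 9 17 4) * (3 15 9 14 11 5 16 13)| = 45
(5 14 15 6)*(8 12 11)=[0, 1, 2, 3, 4, 14, 5, 7, 12, 9, 10, 8, 11, 13, 15, 6]=(5 14 15 6)(8 12 11)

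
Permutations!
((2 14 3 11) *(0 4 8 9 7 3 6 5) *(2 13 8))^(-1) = (0 5 6 14 2 4)(3 7 9 8 13 11) = [5, 1, 4, 7, 0, 6, 14, 9, 13, 8, 10, 3, 12, 11, 2]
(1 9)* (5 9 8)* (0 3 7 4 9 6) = [3, 8, 2, 7, 9, 6, 0, 4, 5, 1] = (0 3 7 4 9 1 8 5 6)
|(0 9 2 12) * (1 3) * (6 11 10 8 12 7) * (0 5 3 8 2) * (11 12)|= |(0 9)(1 8 11 10 2 7 6 12 5 3)|= 10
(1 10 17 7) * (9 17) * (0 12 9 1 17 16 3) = (0 12 9 16 3)(1 10)(7 17) = [12, 10, 2, 0, 4, 5, 6, 17, 8, 16, 1, 11, 9, 13, 14, 15, 3, 7]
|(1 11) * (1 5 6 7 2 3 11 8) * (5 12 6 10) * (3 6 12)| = |(12)(1 8)(2 6 7)(3 11)(5 10)| = 6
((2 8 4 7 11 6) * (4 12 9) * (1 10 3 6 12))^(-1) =(1 8 2 6 3 10)(4 9 12 11 7) =[0, 8, 6, 10, 9, 5, 3, 4, 2, 12, 1, 7, 11]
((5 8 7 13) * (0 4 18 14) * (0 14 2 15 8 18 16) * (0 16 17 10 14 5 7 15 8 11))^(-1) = (0 11 15 8 2 18 5 14 10 17 4)(7 13) = [11, 1, 18, 3, 0, 14, 6, 13, 2, 9, 17, 15, 12, 7, 10, 8, 16, 4, 5]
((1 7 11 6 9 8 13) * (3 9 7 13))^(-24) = (13) = [0, 1, 2, 3, 4, 5, 6, 7, 8, 9, 10, 11, 12, 13]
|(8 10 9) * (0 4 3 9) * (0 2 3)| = 10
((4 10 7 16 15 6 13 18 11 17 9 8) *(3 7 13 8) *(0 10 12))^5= (0 17 15)(3 8 13)(4 18 7)(6 10 9)(11 16 12)= [17, 1, 2, 8, 18, 5, 10, 4, 13, 6, 9, 16, 11, 3, 14, 0, 12, 15, 7]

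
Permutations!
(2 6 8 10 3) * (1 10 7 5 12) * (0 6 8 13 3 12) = [6, 10, 8, 2, 4, 0, 13, 5, 7, 9, 12, 11, 1, 3] = (0 6 13 3 2 8 7 5)(1 10 12)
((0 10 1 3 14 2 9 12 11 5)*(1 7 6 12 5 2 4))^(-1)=(0 5 9 2 11 12 6 7 10)(1 4 14 3)=[5, 4, 11, 1, 14, 9, 7, 10, 8, 2, 0, 12, 6, 13, 3]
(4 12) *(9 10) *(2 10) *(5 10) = (2 5 10 9)(4 12) = [0, 1, 5, 3, 12, 10, 6, 7, 8, 2, 9, 11, 4]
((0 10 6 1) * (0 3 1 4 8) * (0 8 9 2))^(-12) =(10) =[0, 1, 2, 3, 4, 5, 6, 7, 8, 9, 10]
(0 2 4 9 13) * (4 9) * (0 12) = [2, 1, 9, 3, 4, 5, 6, 7, 8, 13, 10, 11, 0, 12] = (0 2 9 13 12)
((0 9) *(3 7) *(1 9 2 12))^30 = (12) = [0, 1, 2, 3, 4, 5, 6, 7, 8, 9, 10, 11, 12]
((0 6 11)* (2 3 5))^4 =(0 6 11)(2 3 5) =[6, 1, 3, 5, 4, 2, 11, 7, 8, 9, 10, 0]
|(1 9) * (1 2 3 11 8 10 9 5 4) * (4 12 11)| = |(1 5 12 11 8 10 9 2 3 4)| = 10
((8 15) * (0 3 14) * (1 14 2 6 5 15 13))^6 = (0 8 2 1 5)(3 13 6 14 15) = [8, 5, 1, 13, 4, 0, 14, 7, 2, 9, 10, 11, 12, 6, 15, 3]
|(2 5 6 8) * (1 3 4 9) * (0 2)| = 20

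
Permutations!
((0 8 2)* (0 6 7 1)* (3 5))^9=(0 6)(1 2)(3 5)(7 8)=[6, 2, 1, 5, 4, 3, 0, 8, 7]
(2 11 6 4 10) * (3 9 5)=(2 11 6 4 10)(3 9 5)=[0, 1, 11, 9, 10, 3, 4, 7, 8, 5, 2, 6]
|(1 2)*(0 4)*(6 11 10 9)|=|(0 4)(1 2)(6 11 10 9)|=4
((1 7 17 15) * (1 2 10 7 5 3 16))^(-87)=[0, 5, 17, 16, 4, 3, 6, 2, 8, 9, 15, 11, 12, 13, 14, 7, 1, 10]=(1 5 3 16)(2 17 10 15 7)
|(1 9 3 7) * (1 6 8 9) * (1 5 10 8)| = 8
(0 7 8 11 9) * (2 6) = (0 7 8 11 9)(2 6) = [7, 1, 6, 3, 4, 5, 2, 8, 11, 0, 10, 9]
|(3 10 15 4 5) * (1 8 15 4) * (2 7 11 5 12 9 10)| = |(1 8 15)(2 7 11 5 3)(4 12 9 10)| = 60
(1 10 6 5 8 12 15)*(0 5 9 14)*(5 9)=[9, 10, 2, 3, 4, 8, 5, 7, 12, 14, 6, 11, 15, 13, 0, 1]=(0 9 14)(1 10 6 5 8 12 15)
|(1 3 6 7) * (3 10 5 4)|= |(1 10 5 4 3 6 7)|= 7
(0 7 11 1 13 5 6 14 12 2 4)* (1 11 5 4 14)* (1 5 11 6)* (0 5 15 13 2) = [7, 2, 14, 3, 5, 1, 15, 11, 8, 9, 10, 6, 0, 4, 12, 13] = (0 7 11 6 15 13 4 5 1 2 14 12)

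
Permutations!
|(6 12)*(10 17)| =2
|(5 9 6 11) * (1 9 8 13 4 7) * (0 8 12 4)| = 24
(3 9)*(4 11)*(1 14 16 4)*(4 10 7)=(1 14 16 10 7 4 11)(3 9)=[0, 14, 2, 9, 11, 5, 6, 4, 8, 3, 7, 1, 12, 13, 16, 15, 10]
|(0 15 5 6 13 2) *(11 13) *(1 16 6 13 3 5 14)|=11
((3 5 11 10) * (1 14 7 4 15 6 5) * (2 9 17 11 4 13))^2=(1 7 2 17 10)(3 14 13 9 11)(4 6)(5 15)=[0, 7, 17, 14, 6, 15, 4, 2, 8, 11, 1, 3, 12, 9, 13, 5, 16, 10]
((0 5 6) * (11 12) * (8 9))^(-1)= [6, 1, 2, 3, 4, 0, 5, 7, 9, 8, 10, 12, 11]= (0 6 5)(8 9)(11 12)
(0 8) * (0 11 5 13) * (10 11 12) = (0 8 12 10 11 5 13) = [8, 1, 2, 3, 4, 13, 6, 7, 12, 9, 11, 5, 10, 0]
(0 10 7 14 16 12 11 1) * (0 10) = (1 10 7 14 16 12 11) = [0, 10, 2, 3, 4, 5, 6, 14, 8, 9, 7, 1, 11, 13, 16, 15, 12]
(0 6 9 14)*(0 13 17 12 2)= (0 6 9 14 13 17 12 2)= [6, 1, 0, 3, 4, 5, 9, 7, 8, 14, 10, 11, 2, 17, 13, 15, 16, 12]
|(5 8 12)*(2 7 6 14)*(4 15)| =12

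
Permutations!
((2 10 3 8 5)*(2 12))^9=(2 8)(3 12)(5 10)=[0, 1, 8, 12, 4, 10, 6, 7, 2, 9, 5, 11, 3]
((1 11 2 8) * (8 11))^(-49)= (1 8)(2 11)= [0, 8, 11, 3, 4, 5, 6, 7, 1, 9, 10, 2]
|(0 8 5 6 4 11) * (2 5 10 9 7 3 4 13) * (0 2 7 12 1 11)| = 14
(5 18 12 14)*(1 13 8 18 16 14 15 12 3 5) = [0, 13, 2, 5, 4, 16, 6, 7, 18, 9, 10, 11, 15, 8, 1, 12, 14, 17, 3] = (1 13 8 18 3 5 16 14)(12 15)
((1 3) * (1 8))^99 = (8) = [0, 1, 2, 3, 4, 5, 6, 7, 8]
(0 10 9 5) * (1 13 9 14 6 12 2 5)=(0 10 14 6 12 2 5)(1 13 9)=[10, 13, 5, 3, 4, 0, 12, 7, 8, 1, 14, 11, 2, 9, 6]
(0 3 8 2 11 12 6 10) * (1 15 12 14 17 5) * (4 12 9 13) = (0 3 8 2 11 14 17 5 1 15 9 13 4 12 6 10) = [3, 15, 11, 8, 12, 1, 10, 7, 2, 13, 0, 14, 6, 4, 17, 9, 16, 5]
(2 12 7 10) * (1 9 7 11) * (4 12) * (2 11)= (1 9 7 10 11)(2 4 12)= [0, 9, 4, 3, 12, 5, 6, 10, 8, 7, 11, 1, 2]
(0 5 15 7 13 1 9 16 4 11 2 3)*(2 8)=(0 5 15 7 13 1 9 16 4 11 8 2 3)=[5, 9, 3, 0, 11, 15, 6, 13, 2, 16, 10, 8, 12, 1, 14, 7, 4]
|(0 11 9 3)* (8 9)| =5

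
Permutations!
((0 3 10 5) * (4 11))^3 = (0 5 10 3)(4 11) = [5, 1, 2, 0, 11, 10, 6, 7, 8, 9, 3, 4]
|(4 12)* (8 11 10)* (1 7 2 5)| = 12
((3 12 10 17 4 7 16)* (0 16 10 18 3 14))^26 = (0 14 16)(3 18 12)(4 10)(7 17) = [14, 1, 2, 18, 10, 5, 6, 17, 8, 9, 4, 11, 3, 13, 16, 15, 0, 7, 12]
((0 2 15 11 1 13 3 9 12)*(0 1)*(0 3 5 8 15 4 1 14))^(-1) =[14, 4, 0, 11, 2, 13, 6, 7, 5, 3, 10, 15, 9, 1, 12, 8] =(0 14 12 9 3 11 15 8 5 13 1 4 2)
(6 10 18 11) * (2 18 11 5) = (2 18 5)(6 10 11) = [0, 1, 18, 3, 4, 2, 10, 7, 8, 9, 11, 6, 12, 13, 14, 15, 16, 17, 5]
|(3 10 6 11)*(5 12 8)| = 12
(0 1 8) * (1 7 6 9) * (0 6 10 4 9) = (0 7 10 4 9 1 8 6) = [7, 8, 2, 3, 9, 5, 0, 10, 6, 1, 4]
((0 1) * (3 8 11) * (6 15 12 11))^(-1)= (0 1)(3 11 12 15 6 8)= [1, 0, 2, 11, 4, 5, 8, 7, 3, 9, 10, 12, 15, 13, 14, 6]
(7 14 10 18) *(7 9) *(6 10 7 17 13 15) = (6 10 18 9 17 13 15)(7 14) = [0, 1, 2, 3, 4, 5, 10, 14, 8, 17, 18, 11, 12, 15, 7, 6, 16, 13, 9]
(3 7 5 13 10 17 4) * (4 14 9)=(3 7 5 13 10 17 14 9 4)=[0, 1, 2, 7, 3, 13, 6, 5, 8, 4, 17, 11, 12, 10, 9, 15, 16, 14]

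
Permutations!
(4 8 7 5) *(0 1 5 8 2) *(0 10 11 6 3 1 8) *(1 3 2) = [8, 5, 10, 3, 1, 4, 2, 0, 7, 9, 11, 6] = (0 8 7)(1 5 4)(2 10 11 6)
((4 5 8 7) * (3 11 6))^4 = (3 11 6) = [0, 1, 2, 11, 4, 5, 3, 7, 8, 9, 10, 6]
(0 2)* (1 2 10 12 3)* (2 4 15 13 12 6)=(0 10 6 2)(1 4 15 13 12 3)=[10, 4, 0, 1, 15, 5, 2, 7, 8, 9, 6, 11, 3, 12, 14, 13]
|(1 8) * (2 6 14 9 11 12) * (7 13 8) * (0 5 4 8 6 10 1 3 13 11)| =18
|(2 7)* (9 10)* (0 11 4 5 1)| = |(0 11 4 5 1)(2 7)(9 10)| = 10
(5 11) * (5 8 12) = (5 11 8 12) = [0, 1, 2, 3, 4, 11, 6, 7, 12, 9, 10, 8, 5]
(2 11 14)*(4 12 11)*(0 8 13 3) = (0 8 13 3)(2 4 12 11 14) = [8, 1, 4, 0, 12, 5, 6, 7, 13, 9, 10, 14, 11, 3, 2]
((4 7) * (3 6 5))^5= [0, 1, 2, 5, 7, 6, 3, 4]= (3 5 6)(4 7)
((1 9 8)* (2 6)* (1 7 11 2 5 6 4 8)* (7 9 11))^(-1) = (1 9 8 4 2 11)(5 6) = [0, 9, 11, 3, 2, 6, 5, 7, 4, 8, 10, 1]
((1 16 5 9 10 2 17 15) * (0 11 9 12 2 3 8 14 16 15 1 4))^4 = [3, 11, 4, 5, 10, 1, 6, 7, 12, 14, 16, 8, 15, 13, 2, 9, 17, 0] = (0 3 5 1 11 8 12 15 9 14 2 4 10 16 17)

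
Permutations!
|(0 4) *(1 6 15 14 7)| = |(0 4)(1 6 15 14 7)| = 10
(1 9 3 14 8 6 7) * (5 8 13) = (1 9 3 14 13 5 8 6 7) = [0, 9, 2, 14, 4, 8, 7, 1, 6, 3, 10, 11, 12, 5, 13]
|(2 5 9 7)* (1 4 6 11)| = |(1 4 6 11)(2 5 9 7)| = 4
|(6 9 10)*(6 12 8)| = |(6 9 10 12 8)| = 5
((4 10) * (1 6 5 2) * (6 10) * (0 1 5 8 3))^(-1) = (0 3 8 6 4 10 1)(2 5) = [3, 0, 5, 8, 10, 2, 4, 7, 6, 9, 1]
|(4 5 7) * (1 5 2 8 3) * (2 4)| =6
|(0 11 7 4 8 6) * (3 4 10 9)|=|(0 11 7 10 9 3 4 8 6)|=9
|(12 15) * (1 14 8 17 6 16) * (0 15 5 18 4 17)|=|(0 15 12 5 18 4 17 6 16 1 14 8)|=12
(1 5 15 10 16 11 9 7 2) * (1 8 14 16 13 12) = (1 5 15 10 13 12)(2 8 14 16 11 9 7) = [0, 5, 8, 3, 4, 15, 6, 2, 14, 7, 13, 9, 1, 12, 16, 10, 11]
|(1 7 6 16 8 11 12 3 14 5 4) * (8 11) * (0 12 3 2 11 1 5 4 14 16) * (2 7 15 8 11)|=12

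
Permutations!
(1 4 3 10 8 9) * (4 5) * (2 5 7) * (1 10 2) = (1 7)(2 5 4 3)(8 9 10) = [0, 7, 5, 2, 3, 4, 6, 1, 9, 10, 8]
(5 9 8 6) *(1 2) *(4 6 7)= (1 2)(4 6 5 9 8 7)= [0, 2, 1, 3, 6, 9, 5, 4, 7, 8]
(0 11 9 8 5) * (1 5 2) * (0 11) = (1 5 11 9 8 2) = [0, 5, 1, 3, 4, 11, 6, 7, 2, 8, 10, 9]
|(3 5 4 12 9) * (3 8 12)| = |(3 5 4)(8 12 9)| = 3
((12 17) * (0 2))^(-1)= [2, 1, 0, 3, 4, 5, 6, 7, 8, 9, 10, 11, 17, 13, 14, 15, 16, 12]= (0 2)(12 17)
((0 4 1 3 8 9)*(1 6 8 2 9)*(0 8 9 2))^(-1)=(0 3 1 8 9 6 4)=[3, 8, 2, 1, 0, 5, 4, 7, 9, 6]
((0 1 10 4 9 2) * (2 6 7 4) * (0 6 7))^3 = (0 2 1 6 10) = [2, 6, 1, 3, 4, 5, 10, 7, 8, 9, 0]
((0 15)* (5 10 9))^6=(15)=[0, 1, 2, 3, 4, 5, 6, 7, 8, 9, 10, 11, 12, 13, 14, 15]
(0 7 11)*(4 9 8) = (0 7 11)(4 9 8) = [7, 1, 2, 3, 9, 5, 6, 11, 4, 8, 10, 0]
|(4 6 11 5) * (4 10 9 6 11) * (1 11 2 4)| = 6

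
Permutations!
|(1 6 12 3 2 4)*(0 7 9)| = |(0 7 9)(1 6 12 3 2 4)| = 6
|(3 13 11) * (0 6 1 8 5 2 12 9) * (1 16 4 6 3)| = 30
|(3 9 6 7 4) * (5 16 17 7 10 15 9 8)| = 28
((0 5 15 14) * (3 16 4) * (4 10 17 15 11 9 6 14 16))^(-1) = (0 14 6 9 11 5)(3 4)(10 16 15 17) = [14, 1, 2, 4, 3, 0, 9, 7, 8, 11, 16, 5, 12, 13, 6, 17, 15, 10]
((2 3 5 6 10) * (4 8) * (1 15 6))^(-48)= (1 15 6 10 2 3 5)= [0, 15, 3, 5, 4, 1, 10, 7, 8, 9, 2, 11, 12, 13, 14, 6]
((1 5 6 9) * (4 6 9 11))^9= (11)= [0, 1, 2, 3, 4, 5, 6, 7, 8, 9, 10, 11]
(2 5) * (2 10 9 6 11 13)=(2 5 10 9 6 11 13)=[0, 1, 5, 3, 4, 10, 11, 7, 8, 6, 9, 13, 12, 2]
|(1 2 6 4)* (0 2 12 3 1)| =12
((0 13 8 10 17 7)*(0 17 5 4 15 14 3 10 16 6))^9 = (0 6 16 8 13)(3 4)(5 14)(7 17)(10 15) = [6, 1, 2, 4, 3, 14, 16, 17, 13, 9, 15, 11, 12, 0, 5, 10, 8, 7]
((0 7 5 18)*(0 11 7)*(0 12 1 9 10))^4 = (18)(0 10 9 1 12) = [10, 12, 2, 3, 4, 5, 6, 7, 8, 1, 9, 11, 0, 13, 14, 15, 16, 17, 18]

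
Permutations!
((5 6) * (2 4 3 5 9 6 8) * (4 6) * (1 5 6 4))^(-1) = (1 9 6 3 4 2 8 5) = [0, 9, 8, 4, 2, 1, 3, 7, 5, 6]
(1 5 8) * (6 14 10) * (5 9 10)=(1 9 10 6 14 5 8)=[0, 9, 2, 3, 4, 8, 14, 7, 1, 10, 6, 11, 12, 13, 5]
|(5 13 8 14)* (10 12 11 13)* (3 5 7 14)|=|(3 5 10 12 11 13 8)(7 14)|=14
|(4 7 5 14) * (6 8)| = 4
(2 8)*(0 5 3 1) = (0 5 3 1)(2 8) = [5, 0, 8, 1, 4, 3, 6, 7, 2]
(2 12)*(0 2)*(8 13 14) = (0 2 12)(8 13 14) = [2, 1, 12, 3, 4, 5, 6, 7, 13, 9, 10, 11, 0, 14, 8]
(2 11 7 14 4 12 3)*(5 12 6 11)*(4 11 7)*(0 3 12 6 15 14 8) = (0 3 2 5 6 7 8)(4 15 14 11) = [3, 1, 5, 2, 15, 6, 7, 8, 0, 9, 10, 4, 12, 13, 11, 14]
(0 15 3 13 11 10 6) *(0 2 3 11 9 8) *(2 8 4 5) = (0 15 11 10 6 8)(2 3 13 9 4 5) = [15, 1, 3, 13, 5, 2, 8, 7, 0, 4, 6, 10, 12, 9, 14, 11]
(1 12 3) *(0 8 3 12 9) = (12)(0 8 3 1 9) = [8, 9, 2, 1, 4, 5, 6, 7, 3, 0, 10, 11, 12]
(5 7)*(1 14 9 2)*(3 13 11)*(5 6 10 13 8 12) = (1 14 9 2)(3 8 12 5 7 6 10 13 11) = [0, 14, 1, 8, 4, 7, 10, 6, 12, 2, 13, 3, 5, 11, 9]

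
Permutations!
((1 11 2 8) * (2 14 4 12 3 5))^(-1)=(1 8 2 5 3 12 4 14 11)=[0, 8, 5, 12, 14, 3, 6, 7, 2, 9, 10, 1, 4, 13, 11]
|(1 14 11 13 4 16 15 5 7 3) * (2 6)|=|(1 14 11 13 4 16 15 5 7 3)(2 6)|=10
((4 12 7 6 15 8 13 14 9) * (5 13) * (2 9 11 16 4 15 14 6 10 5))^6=(2 15)(4 6 7 11 5)(8 9)(10 16 13 12 14)=[0, 1, 15, 3, 6, 4, 7, 11, 9, 8, 16, 5, 14, 12, 10, 2, 13]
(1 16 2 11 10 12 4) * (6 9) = [0, 16, 11, 3, 1, 5, 9, 7, 8, 6, 12, 10, 4, 13, 14, 15, 2] = (1 16 2 11 10 12 4)(6 9)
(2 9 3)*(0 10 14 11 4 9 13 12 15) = (0 10 14 11 4 9 3 2 13 12 15) = [10, 1, 13, 2, 9, 5, 6, 7, 8, 3, 14, 4, 15, 12, 11, 0]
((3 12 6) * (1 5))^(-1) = (1 5)(3 6 12) = [0, 5, 2, 6, 4, 1, 12, 7, 8, 9, 10, 11, 3]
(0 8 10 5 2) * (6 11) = (0 8 10 5 2)(6 11) = [8, 1, 0, 3, 4, 2, 11, 7, 10, 9, 5, 6]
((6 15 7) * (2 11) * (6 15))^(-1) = (2 11)(7 15) = [0, 1, 11, 3, 4, 5, 6, 15, 8, 9, 10, 2, 12, 13, 14, 7]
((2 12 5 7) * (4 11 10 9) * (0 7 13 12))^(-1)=[2, 1, 7, 3, 9, 12, 6, 0, 8, 10, 11, 4, 13, 5]=(0 2 7)(4 9 10 11)(5 12 13)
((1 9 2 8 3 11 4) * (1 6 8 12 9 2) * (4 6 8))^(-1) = (1 9 12 2)(3 8 4 6 11) = [0, 9, 1, 8, 6, 5, 11, 7, 4, 12, 10, 3, 2]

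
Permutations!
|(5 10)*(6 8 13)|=6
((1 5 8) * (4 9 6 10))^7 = (1 5 8)(4 10 6 9) = [0, 5, 2, 3, 10, 8, 9, 7, 1, 4, 6]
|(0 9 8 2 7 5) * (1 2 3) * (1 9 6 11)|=21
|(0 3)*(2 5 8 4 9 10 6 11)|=8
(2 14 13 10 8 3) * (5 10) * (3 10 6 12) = (2 14 13 5 6 12 3)(8 10) = [0, 1, 14, 2, 4, 6, 12, 7, 10, 9, 8, 11, 3, 5, 13]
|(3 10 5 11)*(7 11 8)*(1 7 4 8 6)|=|(1 7 11 3 10 5 6)(4 8)|=14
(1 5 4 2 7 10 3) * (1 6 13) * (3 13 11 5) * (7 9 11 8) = [0, 3, 9, 6, 2, 4, 8, 10, 7, 11, 13, 5, 12, 1] = (1 3 6 8 7 10 13)(2 9 11 5 4)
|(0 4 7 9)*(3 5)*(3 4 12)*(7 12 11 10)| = 20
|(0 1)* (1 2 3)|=4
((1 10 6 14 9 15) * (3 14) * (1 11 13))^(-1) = [0, 13, 2, 6, 4, 5, 10, 7, 8, 14, 1, 15, 12, 11, 3, 9] = (1 13 11 15 9 14 3 6 10)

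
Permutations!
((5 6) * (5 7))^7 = (5 6 7) = [0, 1, 2, 3, 4, 6, 7, 5]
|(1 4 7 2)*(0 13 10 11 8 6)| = |(0 13 10 11 8 6)(1 4 7 2)| = 12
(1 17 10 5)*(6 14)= (1 17 10 5)(6 14)= [0, 17, 2, 3, 4, 1, 14, 7, 8, 9, 5, 11, 12, 13, 6, 15, 16, 10]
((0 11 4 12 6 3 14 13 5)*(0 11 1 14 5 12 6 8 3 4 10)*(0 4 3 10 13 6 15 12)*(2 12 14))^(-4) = (0 3 4 2 11 14 8)(1 5 15 12 13 6 10) = [3, 5, 11, 4, 2, 15, 10, 7, 0, 9, 1, 14, 13, 6, 8, 12]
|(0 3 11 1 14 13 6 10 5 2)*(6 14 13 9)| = |(0 3 11 1 13 14 9 6 10 5 2)| = 11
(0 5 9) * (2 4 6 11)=(0 5 9)(2 4 6 11)=[5, 1, 4, 3, 6, 9, 11, 7, 8, 0, 10, 2]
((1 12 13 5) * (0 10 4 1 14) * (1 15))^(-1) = (0 14 5 13 12 1 15 4 10) = [14, 15, 2, 3, 10, 13, 6, 7, 8, 9, 0, 11, 1, 12, 5, 4]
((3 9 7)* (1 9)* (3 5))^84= (1 3 5 7 9)= [0, 3, 2, 5, 4, 7, 6, 9, 8, 1]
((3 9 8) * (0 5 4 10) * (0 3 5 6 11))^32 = [11, 1, 2, 8, 3, 10, 0, 7, 4, 5, 9, 6] = (0 11 6)(3 8 4)(5 10 9)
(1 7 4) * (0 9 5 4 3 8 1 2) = (0 9 5 4 2)(1 7 3 8) = [9, 7, 0, 8, 2, 4, 6, 3, 1, 5]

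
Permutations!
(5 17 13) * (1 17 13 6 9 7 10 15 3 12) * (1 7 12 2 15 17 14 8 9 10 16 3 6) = (1 14 8 9 12 7 16 3 2 15 6 10 17)(5 13) = [0, 14, 15, 2, 4, 13, 10, 16, 9, 12, 17, 11, 7, 5, 8, 6, 3, 1]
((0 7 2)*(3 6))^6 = [0, 1, 2, 3, 4, 5, 6, 7] = (7)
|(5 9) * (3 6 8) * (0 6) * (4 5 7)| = |(0 6 8 3)(4 5 9 7)| = 4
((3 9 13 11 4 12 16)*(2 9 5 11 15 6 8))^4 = (2 6 13)(3 12 11)(4 5 16)(8 15 9) = [0, 1, 6, 12, 5, 16, 13, 7, 15, 8, 10, 3, 11, 2, 14, 9, 4]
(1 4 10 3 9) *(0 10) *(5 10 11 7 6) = (0 11 7 6 5 10 3 9 1 4) = [11, 4, 2, 9, 0, 10, 5, 6, 8, 1, 3, 7]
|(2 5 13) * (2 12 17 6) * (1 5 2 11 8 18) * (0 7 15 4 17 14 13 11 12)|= |(0 7 15 4 17 6 12 14 13)(1 5 11 8 18)|= 45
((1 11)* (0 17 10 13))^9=[17, 11, 2, 3, 4, 5, 6, 7, 8, 9, 13, 1, 12, 0, 14, 15, 16, 10]=(0 17 10 13)(1 11)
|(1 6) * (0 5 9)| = |(0 5 9)(1 6)| = 6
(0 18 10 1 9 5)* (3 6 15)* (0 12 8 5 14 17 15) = (0 18 10 1 9 14 17 15 3 6)(5 12 8) = [18, 9, 2, 6, 4, 12, 0, 7, 5, 14, 1, 11, 8, 13, 17, 3, 16, 15, 10]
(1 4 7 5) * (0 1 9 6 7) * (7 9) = (0 1 4)(5 7)(6 9) = [1, 4, 2, 3, 0, 7, 9, 5, 8, 6]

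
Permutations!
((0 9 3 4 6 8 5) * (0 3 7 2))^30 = (0 7)(2 9) = [7, 1, 9, 3, 4, 5, 6, 0, 8, 2]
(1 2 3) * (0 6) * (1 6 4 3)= (0 4 3 6)(1 2)= [4, 2, 1, 6, 3, 5, 0]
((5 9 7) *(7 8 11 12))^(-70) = (5 8 12)(7 9 11) = [0, 1, 2, 3, 4, 8, 6, 9, 12, 11, 10, 7, 5]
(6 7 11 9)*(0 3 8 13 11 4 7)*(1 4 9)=(0 3 8 13 11 1 4 7 9 6)=[3, 4, 2, 8, 7, 5, 0, 9, 13, 6, 10, 1, 12, 11]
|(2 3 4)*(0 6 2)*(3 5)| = |(0 6 2 5 3 4)| = 6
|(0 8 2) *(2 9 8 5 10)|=|(0 5 10 2)(8 9)|=4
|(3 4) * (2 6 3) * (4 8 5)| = 6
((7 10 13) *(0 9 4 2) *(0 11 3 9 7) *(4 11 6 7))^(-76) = [4, 1, 6, 11, 2, 5, 7, 10, 8, 3, 13, 9, 12, 0] = (0 4 2 6 7 10 13)(3 11 9)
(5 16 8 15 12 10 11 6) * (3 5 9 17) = (3 5 16 8 15 12 10 11 6 9 17) = [0, 1, 2, 5, 4, 16, 9, 7, 15, 17, 11, 6, 10, 13, 14, 12, 8, 3]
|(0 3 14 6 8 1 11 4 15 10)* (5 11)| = |(0 3 14 6 8 1 5 11 4 15 10)| = 11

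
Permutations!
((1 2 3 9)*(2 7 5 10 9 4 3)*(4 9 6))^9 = (1 7 5 10 6 4 3 9) = [0, 7, 2, 9, 3, 10, 4, 5, 8, 1, 6]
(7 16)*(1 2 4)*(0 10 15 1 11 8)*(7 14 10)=(0 7 16 14 10 15 1 2 4 11 8)=[7, 2, 4, 3, 11, 5, 6, 16, 0, 9, 15, 8, 12, 13, 10, 1, 14]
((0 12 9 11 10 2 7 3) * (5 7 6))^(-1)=(0 3 7 5 6 2 10 11 9 12)=[3, 1, 10, 7, 4, 6, 2, 5, 8, 12, 11, 9, 0]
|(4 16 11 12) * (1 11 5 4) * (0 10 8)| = |(0 10 8)(1 11 12)(4 16 5)| = 3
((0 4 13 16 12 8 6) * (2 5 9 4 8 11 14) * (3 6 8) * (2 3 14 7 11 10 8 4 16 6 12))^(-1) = (0 6 13 4 8 10 12 3 14)(2 16 9 5)(7 11) = [6, 1, 16, 14, 8, 2, 13, 11, 10, 5, 12, 7, 3, 4, 0, 15, 9]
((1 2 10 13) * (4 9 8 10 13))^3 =(13)(4 10 8 9) =[0, 1, 2, 3, 10, 5, 6, 7, 9, 4, 8, 11, 12, 13]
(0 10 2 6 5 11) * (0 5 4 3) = (0 10 2 6 4 3)(5 11) = [10, 1, 6, 0, 3, 11, 4, 7, 8, 9, 2, 5]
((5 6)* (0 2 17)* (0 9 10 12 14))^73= [9, 1, 10, 3, 4, 6, 5, 7, 8, 14, 0, 11, 2, 13, 17, 15, 16, 12]= (0 9 14 17 12 2 10)(5 6)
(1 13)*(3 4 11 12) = (1 13)(3 4 11 12) = [0, 13, 2, 4, 11, 5, 6, 7, 8, 9, 10, 12, 3, 1]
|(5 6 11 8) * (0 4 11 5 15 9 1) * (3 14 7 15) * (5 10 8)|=|(0 4 11 5 6 10 8 3 14 7 15 9 1)|=13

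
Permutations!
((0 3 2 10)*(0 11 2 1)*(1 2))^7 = [3, 0, 10, 2, 4, 5, 6, 7, 8, 9, 11, 1] = (0 3 2 10 11 1)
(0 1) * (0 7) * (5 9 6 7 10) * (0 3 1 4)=(0 4)(1 10 5 9 6 7 3)=[4, 10, 2, 1, 0, 9, 7, 3, 8, 6, 5]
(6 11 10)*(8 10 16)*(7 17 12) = (6 11 16 8 10)(7 17 12) = [0, 1, 2, 3, 4, 5, 11, 17, 10, 9, 6, 16, 7, 13, 14, 15, 8, 12]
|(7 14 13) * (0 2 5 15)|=|(0 2 5 15)(7 14 13)|=12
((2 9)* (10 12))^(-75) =(2 9)(10 12) =[0, 1, 9, 3, 4, 5, 6, 7, 8, 2, 12, 11, 10]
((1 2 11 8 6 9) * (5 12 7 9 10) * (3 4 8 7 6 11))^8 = (12) = [0, 1, 2, 3, 4, 5, 6, 7, 8, 9, 10, 11, 12]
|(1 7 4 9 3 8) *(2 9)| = 7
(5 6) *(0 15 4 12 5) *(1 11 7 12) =[15, 11, 2, 3, 1, 6, 0, 12, 8, 9, 10, 7, 5, 13, 14, 4] =(0 15 4 1 11 7 12 5 6)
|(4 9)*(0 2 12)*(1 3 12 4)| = |(0 2 4 9 1 3 12)| = 7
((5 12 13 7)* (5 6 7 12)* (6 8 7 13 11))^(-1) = (6 11 12 13)(7 8) = [0, 1, 2, 3, 4, 5, 11, 8, 7, 9, 10, 12, 13, 6]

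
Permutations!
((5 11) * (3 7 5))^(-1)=(3 11 5 7)=[0, 1, 2, 11, 4, 7, 6, 3, 8, 9, 10, 5]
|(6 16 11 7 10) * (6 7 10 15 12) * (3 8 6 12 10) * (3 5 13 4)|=|(3 8 6 16 11 5 13 4)(7 15 10)|=24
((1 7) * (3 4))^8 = [0, 1, 2, 3, 4, 5, 6, 7] = (7)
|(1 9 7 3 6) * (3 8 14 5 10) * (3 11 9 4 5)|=|(1 4 5 10 11 9 7 8 14 3 6)|=11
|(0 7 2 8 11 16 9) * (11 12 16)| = 7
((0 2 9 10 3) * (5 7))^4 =(0 3 10 9 2) =[3, 1, 0, 10, 4, 5, 6, 7, 8, 2, 9]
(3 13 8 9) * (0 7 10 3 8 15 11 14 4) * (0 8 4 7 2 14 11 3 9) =(0 2 14 7 10 9 4 8)(3 13 15) =[2, 1, 14, 13, 8, 5, 6, 10, 0, 4, 9, 11, 12, 15, 7, 3]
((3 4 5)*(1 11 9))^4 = (1 11 9)(3 4 5) = [0, 11, 2, 4, 5, 3, 6, 7, 8, 1, 10, 9]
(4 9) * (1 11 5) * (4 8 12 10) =(1 11 5)(4 9 8 12 10) =[0, 11, 2, 3, 9, 1, 6, 7, 12, 8, 4, 5, 10]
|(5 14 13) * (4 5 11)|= |(4 5 14 13 11)|= 5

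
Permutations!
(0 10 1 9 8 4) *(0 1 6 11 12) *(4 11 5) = (0 10 6 5 4 1 9 8 11 12) = [10, 9, 2, 3, 1, 4, 5, 7, 11, 8, 6, 12, 0]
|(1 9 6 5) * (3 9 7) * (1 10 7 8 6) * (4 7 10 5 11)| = 8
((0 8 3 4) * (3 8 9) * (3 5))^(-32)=[3, 1, 2, 9, 5, 0, 6, 7, 8, 4]=(0 3 9 4 5)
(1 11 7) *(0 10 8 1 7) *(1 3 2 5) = [10, 11, 5, 2, 4, 1, 6, 7, 3, 9, 8, 0] = (0 10 8 3 2 5 1 11)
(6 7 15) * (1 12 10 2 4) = [0, 12, 4, 3, 1, 5, 7, 15, 8, 9, 2, 11, 10, 13, 14, 6] = (1 12 10 2 4)(6 7 15)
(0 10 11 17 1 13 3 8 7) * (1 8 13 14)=(0 10 11 17 8 7)(1 14)(3 13)=[10, 14, 2, 13, 4, 5, 6, 0, 7, 9, 11, 17, 12, 3, 1, 15, 16, 8]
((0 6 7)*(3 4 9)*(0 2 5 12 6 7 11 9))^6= (0 11 2 3 12)(4 6 7 9 5)= [11, 1, 3, 12, 6, 4, 7, 9, 8, 5, 10, 2, 0]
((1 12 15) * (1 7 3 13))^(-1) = (1 13 3 7 15 12) = [0, 13, 2, 7, 4, 5, 6, 15, 8, 9, 10, 11, 1, 3, 14, 12]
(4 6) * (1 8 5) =[0, 8, 2, 3, 6, 1, 4, 7, 5] =(1 8 5)(4 6)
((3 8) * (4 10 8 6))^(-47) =(3 10 6 8 4) =[0, 1, 2, 10, 3, 5, 8, 7, 4, 9, 6]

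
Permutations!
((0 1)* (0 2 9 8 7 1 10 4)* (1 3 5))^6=[0, 5, 1, 7, 4, 3, 6, 8, 9, 2, 10]=(10)(1 5 3 7 8 9 2)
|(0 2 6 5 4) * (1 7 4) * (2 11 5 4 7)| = 7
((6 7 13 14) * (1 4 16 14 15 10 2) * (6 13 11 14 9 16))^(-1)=(1 2 10 15 13 14 11 7 6 4)(9 16)=[0, 2, 10, 3, 1, 5, 4, 6, 8, 16, 15, 7, 12, 14, 11, 13, 9]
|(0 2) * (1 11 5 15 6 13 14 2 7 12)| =|(0 7 12 1 11 5 15 6 13 14 2)| =11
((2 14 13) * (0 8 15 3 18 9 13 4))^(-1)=[4, 1, 13, 15, 14, 5, 6, 7, 0, 18, 10, 11, 12, 9, 2, 8, 16, 17, 3]=(0 4 14 2 13 9 18 3 15 8)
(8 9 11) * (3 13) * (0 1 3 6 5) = (0 1 3 13 6 5)(8 9 11) = [1, 3, 2, 13, 4, 0, 5, 7, 9, 11, 10, 8, 12, 6]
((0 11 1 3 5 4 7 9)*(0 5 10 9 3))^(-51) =(11)(3 5)(4 10)(7 9) =[0, 1, 2, 5, 10, 3, 6, 9, 8, 7, 4, 11]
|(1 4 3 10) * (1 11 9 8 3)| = |(1 4)(3 10 11 9 8)| = 10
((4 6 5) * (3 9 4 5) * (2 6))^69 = (2 4 9 3 6) = [0, 1, 4, 6, 9, 5, 2, 7, 8, 3]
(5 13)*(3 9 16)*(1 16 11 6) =(1 16 3 9 11 6)(5 13) =[0, 16, 2, 9, 4, 13, 1, 7, 8, 11, 10, 6, 12, 5, 14, 15, 3]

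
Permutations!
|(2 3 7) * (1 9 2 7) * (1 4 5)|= 6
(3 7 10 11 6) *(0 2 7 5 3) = (0 2 7 10 11 6)(3 5) = [2, 1, 7, 5, 4, 3, 0, 10, 8, 9, 11, 6]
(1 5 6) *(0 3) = [3, 5, 2, 0, 4, 6, 1] = (0 3)(1 5 6)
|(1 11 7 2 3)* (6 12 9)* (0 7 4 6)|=|(0 7 2 3 1 11 4 6 12 9)|=10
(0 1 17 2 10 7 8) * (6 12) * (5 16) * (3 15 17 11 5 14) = (0 1 11 5 16 14 3 15 17 2 10 7 8)(6 12) = [1, 11, 10, 15, 4, 16, 12, 8, 0, 9, 7, 5, 6, 13, 3, 17, 14, 2]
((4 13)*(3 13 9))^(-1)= (3 9 4 13)= [0, 1, 2, 9, 13, 5, 6, 7, 8, 4, 10, 11, 12, 3]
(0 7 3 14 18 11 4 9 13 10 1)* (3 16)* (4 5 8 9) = (0 7 16 3 14 18 11 5 8 9 13 10 1) = [7, 0, 2, 14, 4, 8, 6, 16, 9, 13, 1, 5, 12, 10, 18, 15, 3, 17, 11]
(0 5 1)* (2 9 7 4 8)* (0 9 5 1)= (0 1 9 7 4 8 2 5)= [1, 9, 5, 3, 8, 0, 6, 4, 2, 7]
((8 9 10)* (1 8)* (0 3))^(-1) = (0 3)(1 10 9 8) = [3, 10, 2, 0, 4, 5, 6, 7, 1, 8, 9]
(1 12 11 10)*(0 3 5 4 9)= (0 3 5 4 9)(1 12 11 10)= [3, 12, 2, 5, 9, 4, 6, 7, 8, 0, 1, 10, 11]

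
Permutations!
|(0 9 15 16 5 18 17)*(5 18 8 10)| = 6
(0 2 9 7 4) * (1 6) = (0 2 9 7 4)(1 6) = [2, 6, 9, 3, 0, 5, 1, 4, 8, 7]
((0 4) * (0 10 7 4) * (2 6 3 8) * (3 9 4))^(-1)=(2 8 3 7 10 4 9 6)=[0, 1, 8, 7, 9, 5, 2, 10, 3, 6, 4]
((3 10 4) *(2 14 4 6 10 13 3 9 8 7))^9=(2 9)(3 13)(4 7)(6 10)(8 14)=[0, 1, 9, 13, 7, 5, 10, 4, 14, 2, 6, 11, 12, 3, 8]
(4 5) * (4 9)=(4 5 9)=[0, 1, 2, 3, 5, 9, 6, 7, 8, 4]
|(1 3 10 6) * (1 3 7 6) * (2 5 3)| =|(1 7 6 2 5 3 10)| =7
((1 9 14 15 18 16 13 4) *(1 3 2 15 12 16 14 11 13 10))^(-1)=[0, 10, 3, 4, 13, 5, 6, 7, 8, 1, 16, 9, 14, 11, 18, 2, 12, 17, 15]=(1 10 16 12 14 18 15 2 3 4 13 11 9)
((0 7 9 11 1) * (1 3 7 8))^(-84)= (11)= [0, 1, 2, 3, 4, 5, 6, 7, 8, 9, 10, 11]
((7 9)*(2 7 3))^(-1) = [0, 1, 3, 9, 4, 5, 6, 2, 8, 7] = (2 3 9 7)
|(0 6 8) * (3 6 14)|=5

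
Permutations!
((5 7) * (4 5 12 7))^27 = (4 5)(7 12) = [0, 1, 2, 3, 5, 4, 6, 12, 8, 9, 10, 11, 7]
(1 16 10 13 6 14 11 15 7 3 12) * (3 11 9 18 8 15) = (1 16 10 13 6 14 9 18 8 15 7 11 3 12) = [0, 16, 2, 12, 4, 5, 14, 11, 15, 18, 13, 3, 1, 6, 9, 7, 10, 17, 8]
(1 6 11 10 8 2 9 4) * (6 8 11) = (1 8 2 9 4)(10 11) = [0, 8, 9, 3, 1, 5, 6, 7, 2, 4, 11, 10]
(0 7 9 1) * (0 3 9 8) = [7, 3, 2, 9, 4, 5, 6, 8, 0, 1] = (0 7 8)(1 3 9)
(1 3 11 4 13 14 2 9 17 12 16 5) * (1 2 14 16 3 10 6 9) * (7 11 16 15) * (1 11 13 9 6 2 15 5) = (1 10 2 11 4 9 17 12 3 16)(5 15 7 13) = [0, 10, 11, 16, 9, 15, 6, 13, 8, 17, 2, 4, 3, 5, 14, 7, 1, 12]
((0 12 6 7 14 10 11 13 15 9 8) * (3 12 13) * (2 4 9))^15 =(0 13 15 2 4 9 8)(3 12 6 7 14 10 11) =[13, 1, 4, 12, 9, 5, 7, 14, 0, 8, 11, 3, 6, 15, 10, 2]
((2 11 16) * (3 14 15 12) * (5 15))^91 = (2 11 16)(3 14 5 15 12) = [0, 1, 11, 14, 4, 15, 6, 7, 8, 9, 10, 16, 3, 13, 5, 12, 2]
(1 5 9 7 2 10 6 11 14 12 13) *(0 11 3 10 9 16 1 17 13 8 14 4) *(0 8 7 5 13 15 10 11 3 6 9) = [3, 13, 0, 11, 8, 16, 6, 2, 14, 5, 9, 4, 7, 17, 12, 10, 1, 15] = (0 3 11 4 8 14 12 7 2)(1 13 17 15 10 9 5 16)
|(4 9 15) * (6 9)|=4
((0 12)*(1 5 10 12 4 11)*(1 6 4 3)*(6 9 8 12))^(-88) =(12) =[0, 1, 2, 3, 4, 5, 6, 7, 8, 9, 10, 11, 12]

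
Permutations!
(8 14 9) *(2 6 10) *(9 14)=(14)(2 6 10)(8 9)=[0, 1, 6, 3, 4, 5, 10, 7, 9, 8, 2, 11, 12, 13, 14]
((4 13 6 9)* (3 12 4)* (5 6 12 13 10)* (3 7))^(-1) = (3 7 9 6 5 10 4 12 13) = [0, 1, 2, 7, 12, 10, 5, 9, 8, 6, 4, 11, 13, 3]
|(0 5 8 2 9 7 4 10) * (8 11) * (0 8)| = |(0 5 11)(2 9 7 4 10 8)| = 6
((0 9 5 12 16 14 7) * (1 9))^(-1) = (0 7 14 16 12 5 9 1) = [7, 0, 2, 3, 4, 9, 6, 14, 8, 1, 10, 11, 5, 13, 16, 15, 12]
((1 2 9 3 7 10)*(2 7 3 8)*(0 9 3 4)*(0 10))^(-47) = [1, 4, 9, 8, 2, 5, 6, 10, 0, 7, 3] = (0 1 4 2 9 7 10 3 8)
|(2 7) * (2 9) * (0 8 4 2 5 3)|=8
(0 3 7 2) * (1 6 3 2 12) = [2, 6, 0, 7, 4, 5, 3, 12, 8, 9, 10, 11, 1] = (0 2)(1 6 3 7 12)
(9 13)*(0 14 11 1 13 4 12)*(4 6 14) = (0 4 12)(1 13 9 6 14 11) = [4, 13, 2, 3, 12, 5, 14, 7, 8, 6, 10, 1, 0, 9, 11]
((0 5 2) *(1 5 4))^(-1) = (0 2 5 1 4) = [2, 4, 5, 3, 0, 1]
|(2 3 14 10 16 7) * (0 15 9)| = 6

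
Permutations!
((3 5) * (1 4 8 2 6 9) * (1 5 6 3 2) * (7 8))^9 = [0, 4, 5, 2, 7, 9, 3, 8, 1, 6] = (1 4 7 8)(2 5 9 6 3)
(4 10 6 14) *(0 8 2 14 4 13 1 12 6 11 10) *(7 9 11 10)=[8, 12, 14, 3, 0, 5, 4, 9, 2, 11, 10, 7, 6, 1, 13]=(0 8 2 14 13 1 12 6 4)(7 9 11)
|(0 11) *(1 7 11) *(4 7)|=|(0 1 4 7 11)|=5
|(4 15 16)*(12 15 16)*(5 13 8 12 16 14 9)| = |(4 14 9 5 13 8 12 15 16)| = 9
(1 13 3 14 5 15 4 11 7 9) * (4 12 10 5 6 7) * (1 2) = (1 13 3 14 6 7 9 2)(4 11)(5 15 12 10) = [0, 13, 1, 14, 11, 15, 7, 9, 8, 2, 5, 4, 10, 3, 6, 12]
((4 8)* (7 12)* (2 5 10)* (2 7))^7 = (2 10 12 5 7)(4 8) = [0, 1, 10, 3, 8, 7, 6, 2, 4, 9, 12, 11, 5]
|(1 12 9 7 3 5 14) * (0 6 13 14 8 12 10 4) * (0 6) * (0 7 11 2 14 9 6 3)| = |(0 7)(1 10 4 3 5 8 12 6 13 9 11 2 14)| = 26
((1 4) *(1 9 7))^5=(1 4 9 7)=[0, 4, 2, 3, 9, 5, 6, 1, 8, 7]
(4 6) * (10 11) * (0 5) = (0 5)(4 6)(10 11) = [5, 1, 2, 3, 6, 0, 4, 7, 8, 9, 11, 10]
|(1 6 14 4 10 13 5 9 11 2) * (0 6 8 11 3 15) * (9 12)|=44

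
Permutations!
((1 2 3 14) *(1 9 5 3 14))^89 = (1 3 5 9 14 2) = [0, 3, 1, 5, 4, 9, 6, 7, 8, 14, 10, 11, 12, 13, 2]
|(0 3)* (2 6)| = 2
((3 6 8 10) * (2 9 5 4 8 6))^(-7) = (10) = [0, 1, 2, 3, 4, 5, 6, 7, 8, 9, 10]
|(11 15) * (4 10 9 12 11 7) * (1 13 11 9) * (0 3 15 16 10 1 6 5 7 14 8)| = 90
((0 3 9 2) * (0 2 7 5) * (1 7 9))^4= (9)(0 5 7 1 3)= [5, 3, 2, 0, 4, 7, 6, 1, 8, 9]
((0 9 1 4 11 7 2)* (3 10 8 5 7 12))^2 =(0 1 11 3 8 7)(2 9 4 12 10 5) =[1, 11, 9, 8, 12, 2, 6, 0, 7, 4, 5, 3, 10]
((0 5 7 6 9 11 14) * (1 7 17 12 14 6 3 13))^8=(0 12 5 14 17)(6 11 9)=[12, 1, 2, 3, 4, 14, 11, 7, 8, 6, 10, 9, 5, 13, 17, 15, 16, 0]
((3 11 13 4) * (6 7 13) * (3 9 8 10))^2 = (3 6 13 9 10 11 7 4 8) = [0, 1, 2, 6, 8, 5, 13, 4, 3, 10, 11, 7, 12, 9]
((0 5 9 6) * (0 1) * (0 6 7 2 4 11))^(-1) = [11, 6, 7, 3, 2, 0, 1, 9, 8, 5, 10, 4] = (0 11 4 2 7 9 5)(1 6)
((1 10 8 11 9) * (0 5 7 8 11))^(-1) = (0 8 7 5)(1 9 11 10) = [8, 9, 2, 3, 4, 0, 6, 5, 7, 11, 1, 10]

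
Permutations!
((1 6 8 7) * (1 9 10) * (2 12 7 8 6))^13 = (1 2 12 7 9 10) = [0, 2, 12, 3, 4, 5, 6, 9, 8, 10, 1, 11, 7]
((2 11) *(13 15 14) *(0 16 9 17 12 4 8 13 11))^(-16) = (0 15 12)(2 13 17)(4 16 14)(8 9 11) = [15, 1, 13, 3, 16, 5, 6, 7, 9, 11, 10, 8, 0, 17, 4, 12, 14, 2]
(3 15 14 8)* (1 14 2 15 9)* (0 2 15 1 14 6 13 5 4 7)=[2, 6, 1, 9, 7, 4, 13, 0, 3, 14, 10, 11, 12, 5, 8, 15]=(15)(0 2 1 6 13 5 4 7)(3 9 14 8)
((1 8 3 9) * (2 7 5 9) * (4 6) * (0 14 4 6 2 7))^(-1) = (0 2 4 14)(1 9 5 7 3 8) = [2, 9, 4, 8, 14, 7, 6, 3, 1, 5, 10, 11, 12, 13, 0]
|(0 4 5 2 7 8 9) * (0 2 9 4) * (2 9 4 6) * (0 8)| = 10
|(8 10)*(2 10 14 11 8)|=6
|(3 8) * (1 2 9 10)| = |(1 2 9 10)(3 8)| = 4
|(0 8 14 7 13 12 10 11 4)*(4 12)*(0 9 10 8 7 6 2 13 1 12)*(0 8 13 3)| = |(0 7 1 12 13 4 9 10 11 8 14 6 2 3)| = 14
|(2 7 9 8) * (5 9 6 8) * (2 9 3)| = 7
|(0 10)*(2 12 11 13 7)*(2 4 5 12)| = |(0 10)(4 5 12 11 13 7)| = 6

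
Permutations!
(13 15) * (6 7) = [0, 1, 2, 3, 4, 5, 7, 6, 8, 9, 10, 11, 12, 15, 14, 13] = (6 7)(13 15)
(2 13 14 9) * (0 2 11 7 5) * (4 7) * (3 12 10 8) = (0 2 13 14 9 11 4 7 5)(3 12 10 8) = [2, 1, 13, 12, 7, 0, 6, 5, 3, 11, 8, 4, 10, 14, 9]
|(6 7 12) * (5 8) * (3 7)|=|(3 7 12 6)(5 8)|=4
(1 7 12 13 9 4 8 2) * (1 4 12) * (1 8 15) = [0, 7, 4, 3, 15, 5, 6, 8, 2, 12, 10, 11, 13, 9, 14, 1] = (1 7 8 2 4 15)(9 12 13)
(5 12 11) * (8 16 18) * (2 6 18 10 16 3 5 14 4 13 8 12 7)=(2 6 18 12 11 14 4 13 8 3 5 7)(10 16)=[0, 1, 6, 5, 13, 7, 18, 2, 3, 9, 16, 14, 11, 8, 4, 15, 10, 17, 12]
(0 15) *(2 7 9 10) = (0 15)(2 7 9 10) = [15, 1, 7, 3, 4, 5, 6, 9, 8, 10, 2, 11, 12, 13, 14, 0]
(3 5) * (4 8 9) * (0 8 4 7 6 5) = (0 8 9 7 6 5 3) = [8, 1, 2, 0, 4, 3, 5, 6, 9, 7]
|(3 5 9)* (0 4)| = 6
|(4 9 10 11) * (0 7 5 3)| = |(0 7 5 3)(4 9 10 11)| = 4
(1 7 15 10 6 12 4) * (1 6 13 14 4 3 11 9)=(1 7 15 10 13 14 4 6 12 3 11 9)=[0, 7, 2, 11, 6, 5, 12, 15, 8, 1, 13, 9, 3, 14, 4, 10]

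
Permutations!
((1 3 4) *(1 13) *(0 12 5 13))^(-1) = (0 4 3 1 13 5 12) = [4, 13, 2, 1, 3, 12, 6, 7, 8, 9, 10, 11, 0, 5]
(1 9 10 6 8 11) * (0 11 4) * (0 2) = (0 11 1 9 10 6 8 4 2) = [11, 9, 0, 3, 2, 5, 8, 7, 4, 10, 6, 1]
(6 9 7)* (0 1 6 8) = (0 1 6 9 7 8) = [1, 6, 2, 3, 4, 5, 9, 8, 0, 7]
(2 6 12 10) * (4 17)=(2 6 12 10)(4 17)=[0, 1, 6, 3, 17, 5, 12, 7, 8, 9, 2, 11, 10, 13, 14, 15, 16, 4]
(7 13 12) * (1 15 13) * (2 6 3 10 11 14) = (1 15 13 12 7)(2 6 3 10 11 14) = [0, 15, 6, 10, 4, 5, 3, 1, 8, 9, 11, 14, 7, 12, 2, 13]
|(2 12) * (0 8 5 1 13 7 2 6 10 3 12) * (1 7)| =|(0 8 5 7 2)(1 13)(3 12 6 10)| =20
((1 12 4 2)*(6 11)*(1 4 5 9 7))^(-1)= (1 7 9 5 12)(2 4)(6 11)= [0, 7, 4, 3, 2, 12, 11, 9, 8, 5, 10, 6, 1]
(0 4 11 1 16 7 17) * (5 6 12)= (0 4 11 1 16 7 17)(5 6 12)= [4, 16, 2, 3, 11, 6, 12, 17, 8, 9, 10, 1, 5, 13, 14, 15, 7, 0]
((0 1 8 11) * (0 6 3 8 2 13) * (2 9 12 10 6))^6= (0 3 1 8 9 11 12 2 10 13 6)= [3, 8, 10, 1, 4, 5, 0, 7, 9, 11, 13, 12, 2, 6]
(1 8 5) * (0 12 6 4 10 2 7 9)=(0 12 6 4 10 2 7 9)(1 8 5)=[12, 8, 7, 3, 10, 1, 4, 9, 5, 0, 2, 11, 6]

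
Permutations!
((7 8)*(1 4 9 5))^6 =[0, 9, 2, 3, 5, 4, 6, 7, 8, 1] =(1 9)(4 5)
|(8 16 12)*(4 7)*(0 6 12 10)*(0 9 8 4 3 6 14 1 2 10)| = |(0 14 1 2 10 9 8 16)(3 6 12 4 7)| = 40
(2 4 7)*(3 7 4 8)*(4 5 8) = (2 4 5 8 3 7) = [0, 1, 4, 7, 5, 8, 6, 2, 3]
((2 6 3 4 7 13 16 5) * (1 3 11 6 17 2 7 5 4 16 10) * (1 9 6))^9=(1 6 10 7 4 3 11 9 13 5 16)(2 17)=[0, 6, 17, 11, 3, 16, 10, 4, 8, 13, 7, 9, 12, 5, 14, 15, 1, 2]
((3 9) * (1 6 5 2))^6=(9)(1 5)(2 6)=[0, 5, 6, 3, 4, 1, 2, 7, 8, 9]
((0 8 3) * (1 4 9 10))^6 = [0, 9, 2, 3, 10, 5, 6, 7, 8, 1, 4] = (1 9)(4 10)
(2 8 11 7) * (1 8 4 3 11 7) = (1 8 7 2 4 3 11) = [0, 8, 4, 11, 3, 5, 6, 2, 7, 9, 10, 1]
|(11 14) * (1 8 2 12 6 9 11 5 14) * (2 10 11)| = 4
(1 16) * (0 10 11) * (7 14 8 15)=(0 10 11)(1 16)(7 14 8 15)=[10, 16, 2, 3, 4, 5, 6, 14, 15, 9, 11, 0, 12, 13, 8, 7, 1]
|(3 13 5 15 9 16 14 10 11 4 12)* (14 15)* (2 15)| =8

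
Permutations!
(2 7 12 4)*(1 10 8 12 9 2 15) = (1 10 8 12 4 15)(2 7 9) = [0, 10, 7, 3, 15, 5, 6, 9, 12, 2, 8, 11, 4, 13, 14, 1]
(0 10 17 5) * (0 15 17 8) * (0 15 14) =(0 10 8 15 17 5 14) =[10, 1, 2, 3, 4, 14, 6, 7, 15, 9, 8, 11, 12, 13, 0, 17, 16, 5]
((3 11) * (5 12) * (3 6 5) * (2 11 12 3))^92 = (2 6 3)(5 12 11) = [0, 1, 6, 2, 4, 12, 3, 7, 8, 9, 10, 5, 11]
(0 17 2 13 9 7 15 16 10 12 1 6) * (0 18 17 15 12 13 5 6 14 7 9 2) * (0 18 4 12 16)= [15, 14, 5, 3, 12, 6, 4, 16, 8, 9, 13, 11, 1, 2, 7, 0, 10, 18, 17]= (0 15)(1 14 7 16 10 13 2 5 6 4 12)(17 18)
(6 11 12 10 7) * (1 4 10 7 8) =[0, 4, 2, 3, 10, 5, 11, 6, 1, 9, 8, 12, 7] =(1 4 10 8)(6 11 12 7)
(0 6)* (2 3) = (0 6)(2 3) = [6, 1, 3, 2, 4, 5, 0]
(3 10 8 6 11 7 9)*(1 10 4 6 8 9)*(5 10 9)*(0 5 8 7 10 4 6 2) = (0 5 4 2)(1 9 3 6 11 10 8 7) = [5, 9, 0, 6, 2, 4, 11, 1, 7, 3, 8, 10]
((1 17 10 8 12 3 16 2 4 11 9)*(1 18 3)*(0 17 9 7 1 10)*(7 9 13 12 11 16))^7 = [17, 18, 4, 11, 16, 5, 6, 9, 13, 10, 1, 12, 7, 3, 14, 15, 2, 0, 8] = (0 17)(1 18 8 13 3 11 12 7 9 10)(2 4 16)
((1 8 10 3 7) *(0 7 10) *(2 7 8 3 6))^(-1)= [8, 7, 6, 1, 4, 5, 10, 2, 0, 9, 3]= (0 8)(1 7 2 6 10 3)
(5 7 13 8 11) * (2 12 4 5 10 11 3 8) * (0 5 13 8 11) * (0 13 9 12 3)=(0 5 7 8)(2 3 11 10 13)(4 9 12)=[5, 1, 3, 11, 9, 7, 6, 8, 0, 12, 13, 10, 4, 2]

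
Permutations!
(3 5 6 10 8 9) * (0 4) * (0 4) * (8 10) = [0, 1, 2, 5, 4, 6, 8, 7, 9, 3, 10] = (10)(3 5 6 8 9)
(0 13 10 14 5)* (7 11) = (0 13 10 14 5)(7 11) = [13, 1, 2, 3, 4, 0, 6, 11, 8, 9, 14, 7, 12, 10, 5]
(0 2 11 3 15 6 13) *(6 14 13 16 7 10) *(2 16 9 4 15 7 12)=(0 16 12 2 11 3 7 10 6 9 4 15 14 13)=[16, 1, 11, 7, 15, 5, 9, 10, 8, 4, 6, 3, 2, 0, 13, 14, 12]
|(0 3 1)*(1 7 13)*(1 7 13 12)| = 6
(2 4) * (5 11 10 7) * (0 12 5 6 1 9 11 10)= (0 12 5 10 7 6 1 9 11)(2 4)= [12, 9, 4, 3, 2, 10, 1, 6, 8, 11, 7, 0, 5]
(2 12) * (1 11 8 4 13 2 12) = [0, 11, 1, 3, 13, 5, 6, 7, 4, 9, 10, 8, 12, 2] = (1 11 8 4 13 2)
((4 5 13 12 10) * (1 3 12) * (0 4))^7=(0 10 12 3 1 13 5 4)=[10, 13, 2, 1, 0, 4, 6, 7, 8, 9, 12, 11, 3, 5]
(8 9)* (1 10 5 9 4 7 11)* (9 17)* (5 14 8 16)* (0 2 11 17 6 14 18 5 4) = (0 2 11 1 10 18 5 6 14 8)(4 7 17 9 16) = [2, 10, 11, 3, 7, 6, 14, 17, 0, 16, 18, 1, 12, 13, 8, 15, 4, 9, 5]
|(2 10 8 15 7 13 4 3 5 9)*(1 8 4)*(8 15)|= 12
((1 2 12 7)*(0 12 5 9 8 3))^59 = (0 5 12 9 7 8 1 3 2) = [5, 3, 0, 2, 4, 12, 6, 8, 1, 7, 10, 11, 9]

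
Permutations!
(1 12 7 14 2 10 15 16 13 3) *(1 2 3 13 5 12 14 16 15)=[0, 14, 10, 2, 4, 12, 6, 16, 8, 9, 1, 11, 7, 13, 3, 15, 5]=(1 14 3 2 10)(5 12 7 16)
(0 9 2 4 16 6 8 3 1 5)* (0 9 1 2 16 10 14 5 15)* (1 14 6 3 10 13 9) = (0 14 5 1 15)(2 4 13 9 16 3)(6 8 10) = [14, 15, 4, 2, 13, 1, 8, 7, 10, 16, 6, 11, 12, 9, 5, 0, 3]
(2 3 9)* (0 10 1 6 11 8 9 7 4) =[10, 6, 3, 7, 0, 5, 11, 4, 9, 2, 1, 8] =(0 10 1 6 11 8 9 2 3 7 4)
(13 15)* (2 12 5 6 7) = (2 12 5 6 7)(13 15) = [0, 1, 12, 3, 4, 6, 7, 2, 8, 9, 10, 11, 5, 15, 14, 13]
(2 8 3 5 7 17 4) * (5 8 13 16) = (2 13 16 5 7 17 4)(3 8) = [0, 1, 13, 8, 2, 7, 6, 17, 3, 9, 10, 11, 12, 16, 14, 15, 5, 4]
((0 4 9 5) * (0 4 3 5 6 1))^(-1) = (0 1 6 9 4 5 3) = [1, 6, 2, 0, 5, 3, 9, 7, 8, 4]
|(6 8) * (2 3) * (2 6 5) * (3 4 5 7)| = 12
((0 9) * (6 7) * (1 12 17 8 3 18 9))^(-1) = (0 9 18 3 8 17 12 1)(6 7) = [9, 0, 2, 8, 4, 5, 7, 6, 17, 18, 10, 11, 1, 13, 14, 15, 16, 12, 3]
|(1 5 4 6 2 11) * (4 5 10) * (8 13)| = 6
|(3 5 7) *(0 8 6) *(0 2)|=12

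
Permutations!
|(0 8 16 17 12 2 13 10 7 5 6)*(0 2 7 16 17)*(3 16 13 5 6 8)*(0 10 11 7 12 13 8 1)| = 13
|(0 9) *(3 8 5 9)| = 5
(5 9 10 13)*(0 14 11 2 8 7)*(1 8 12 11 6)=(0 14 6 1 8 7)(2 12 11)(5 9 10 13)=[14, 8, 12, 3, 4, 9, 1, 0, 7, 10, 13, 2, 11, 5, 6]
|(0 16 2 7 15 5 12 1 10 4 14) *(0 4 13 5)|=|(0 16 2 7 15)(1 10 13 5 12)(4 14)|=10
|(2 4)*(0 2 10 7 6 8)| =|(0 2 4 10 7 6 8)| =7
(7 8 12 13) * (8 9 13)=(7 9 13)(8 12)=[0, 1, 2, 3, 4, 5, 6, 9, 12, 13, 10, 11, 8, 7]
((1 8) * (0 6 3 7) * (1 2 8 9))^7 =(0 7 3 6)(1 9)(2 8) =[7, 9, 8, 6, 4, 5, 0, 3, 2, 1]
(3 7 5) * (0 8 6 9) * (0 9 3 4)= (9)(0 8 6 3 7 5 4)= [8, 1, 2, 7, 0, 4, 3, 5, 6, 9]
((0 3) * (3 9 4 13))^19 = [3, 1, 2, 13, 9, 5, 6, 7, 8, 0, 10, 11, 12, 4] = (0 3 13 4 9)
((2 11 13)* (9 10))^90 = [0, 1, 2, 3, 4, 5, 6, 7, 8, 9, 10, 11, 12, 13] = (13)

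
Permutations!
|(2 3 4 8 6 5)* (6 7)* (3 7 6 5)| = |(2 7 5)(3 4 8 6)| = 12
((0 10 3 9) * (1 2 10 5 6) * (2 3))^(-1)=(0 9 3 1 6 5)(2 10)=[9, 6, 10, 1, 4, 0, 5, 7, 8, 3, 2]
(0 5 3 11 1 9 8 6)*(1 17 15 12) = [5, 9, 2, 11, 4, 3, 0, 7, 6, 8, 10, 17, 1, 13, 14, 12, 16, 15] = (0 5 3 11 17 15 12 1 9 8 6)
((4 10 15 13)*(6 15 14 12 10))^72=(15)=[0, 1, 2, 3, 4, 5, 6, 7, 8, 9, 10, 11, 12, 13, 14, 15]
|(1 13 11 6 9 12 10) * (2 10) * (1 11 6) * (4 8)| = |(1 13 6 9 12 2 10 11)(4 8)| = 8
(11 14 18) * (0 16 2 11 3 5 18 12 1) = (0 16 2 11 14 12 1)(3 5 18) = [16, 0, 11, 5, 4, 18, 6, 7, 8, 9, 10, 14, 1, 13, 12, 15, 2, 17, 3]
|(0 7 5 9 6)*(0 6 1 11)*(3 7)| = |(0 3 7 5 9 1 11)| = 7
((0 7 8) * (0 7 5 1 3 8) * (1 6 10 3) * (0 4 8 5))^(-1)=(3 10 6 5)(4 7 8)=[0, 1, 2, 10, 7, 3, 5, 8, 4, 9, 6]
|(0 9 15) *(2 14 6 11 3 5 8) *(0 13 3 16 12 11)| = |(0 9 15 13 3 5 8 2 14 6)(11 16 12)| = 30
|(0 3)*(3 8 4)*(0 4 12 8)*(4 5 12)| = 5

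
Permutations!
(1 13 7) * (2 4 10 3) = (1 13 7)(2 4 10 3) = [0, 13, 4, 2, 10, 5, 6, 1, 8, 9, 3, 11, 12, 7]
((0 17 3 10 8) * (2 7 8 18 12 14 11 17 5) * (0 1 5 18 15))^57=(0 14 3)(1 2 8 5 7)(10 18 11)(12 17 15)=[14, 2, 8, 0, 4, 7, 6, 1, 5, 9, 18, 10, 17, 13, 3, 12, 16, 15, 11]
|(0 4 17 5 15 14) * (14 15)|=|(0 4 17 5 14)|=5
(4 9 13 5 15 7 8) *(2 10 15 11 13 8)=(2 10 15 7)(4 9 8)(5 11 13)=[0, 1, 10, 3, 9, 11, 6, 2, 4, 8, 15, 13, 12, 5, 14, 7]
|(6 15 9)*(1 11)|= |(1 11)(6 15 9)|= 6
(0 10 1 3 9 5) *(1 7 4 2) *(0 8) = (0 10 7 4 2 1 3 9 5 8) = [10, 3, 1, 9, 2, 8, 6, 4, 0, 5, 7]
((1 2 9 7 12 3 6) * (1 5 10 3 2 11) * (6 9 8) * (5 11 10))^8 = (1 6 2 7 3)(8 12 9 10 11) = [0, 6, 7, 1, 4, 5, 2, 3, 12, 10, 11, 8, 9]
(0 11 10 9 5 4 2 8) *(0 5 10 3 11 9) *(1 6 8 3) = (0 9 10)(1 6 8 5 4 2 3 11) = [9, 6, 3, 11, 2, 4, 8, 7, 5, 10, 0, 1]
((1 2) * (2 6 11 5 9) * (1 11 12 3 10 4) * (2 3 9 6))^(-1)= (1 4 10 3 9 12 6 5 11 2)= [0, 4, 1, 9, 10, 11, 5, 7, 8, 12, 3, 2, 6]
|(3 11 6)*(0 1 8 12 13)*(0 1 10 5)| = 12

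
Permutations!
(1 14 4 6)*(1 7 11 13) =(1 14 4 6 7 11 13) =[0, 14, 2, 3, 6, 5, 7, 11, 8, 9, 10, 13, 12, 1, 4]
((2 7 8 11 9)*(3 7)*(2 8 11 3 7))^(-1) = (2 3 8 9 11 7) = [0, 1, 3, 8, 4, 5, 6, 2, 9, 11, 10, 7]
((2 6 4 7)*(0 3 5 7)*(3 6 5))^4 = [6, 1, 5, 3, 0, 7, 4, 2] = (0 6 4)(2 5 7)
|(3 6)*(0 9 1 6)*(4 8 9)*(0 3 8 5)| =12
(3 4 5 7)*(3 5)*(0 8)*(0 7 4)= (0 8 7 5 4 3)= [8, 1, 2, 0, 3, 4, 6, 5, 7]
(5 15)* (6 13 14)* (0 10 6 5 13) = (0 10 6)(5 15 13 14) = [10, 1, 2, 3, 4, 15, 0, 7, 8, 9, 6, 11, 12, 14, 5, 13]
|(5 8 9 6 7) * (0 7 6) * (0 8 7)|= 2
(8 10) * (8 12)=[0, 1, 2, 3, 4, 5, 6, 7, 10, 9, 12, 11, 8]=(8 10 12)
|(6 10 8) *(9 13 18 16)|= |(6 10 8)(9 13 18 16)|= 12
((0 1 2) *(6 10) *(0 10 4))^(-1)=[4, 0, 1, 3, 6, 5, 10, 7, 8, 9, 2]=(0 4 6 10 2 1)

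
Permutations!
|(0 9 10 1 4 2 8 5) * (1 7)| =|(0 9 10 7 1 4 2 8 5)| =9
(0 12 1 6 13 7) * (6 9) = [12, 9, 2, 3, 4, 5, 13, 0, 8, 6, 10, 11, 1, 7] = (0 12 1 9 6 13 7)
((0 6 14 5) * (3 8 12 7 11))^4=(14)(3 11 7 12 8)=[0, 1, 2, 11, 4, 5, 6, 12, 3, 9, 10, 7, 8, 13, 14]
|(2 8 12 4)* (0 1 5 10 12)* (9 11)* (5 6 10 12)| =18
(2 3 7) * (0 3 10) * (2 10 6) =(0 3 7 10)(2 6) =[3, 1, 6, 7, 4, 5, 2, 10, 8, 9, 0]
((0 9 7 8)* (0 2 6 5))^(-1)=(0 5 6 2 8 7 9)=[5, 1, 8, 3, 4, 6, 2, 9, 7, 0]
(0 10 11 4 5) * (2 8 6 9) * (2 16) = (0 10 11 4 5)(2 8 6 9 16) = [10, 1, 8, 3, 5, 0, 9, 7, 6, 16, 11, 4, 12, 13, 14, 15, 2]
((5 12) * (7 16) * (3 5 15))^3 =(3 15 12 5)(7 16) =[0, 1, 2, 15, 4, 3, 6, 16, 8, 9, 10, 11, 5, 13, 14, 12, 7]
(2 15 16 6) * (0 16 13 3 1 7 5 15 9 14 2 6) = [16, 7, 9, 1, 4, 15, 6, 5, 8, 14, 10, 11, 12, 3, 2, 13, 0] = (0 16)(1 7 5 15 13 3)(2 9 14)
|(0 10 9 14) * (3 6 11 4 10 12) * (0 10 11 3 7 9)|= |(0 12 7 9 14 10)(3 6)(4 11)|= 6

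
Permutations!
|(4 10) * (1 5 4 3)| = 5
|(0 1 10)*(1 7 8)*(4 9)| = |(0 7 8 1 10)(4 9)| = 10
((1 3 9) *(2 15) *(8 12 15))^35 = (1 9 3)(2 15 12 8) = [0, 9, 15, 1, 4, 5, 6, 7, 2, 3, 10, 11, 8, 13, 14, 12]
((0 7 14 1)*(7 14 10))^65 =(0 1 14)(7 10) =[1, 14, 2, 3, 4, 5, 6, 10, 8, 9, 7, 11, 12, 13, 0]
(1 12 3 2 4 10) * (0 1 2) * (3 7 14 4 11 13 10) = (0 1 12 7 14 4 3)(2 11 13 10) = [1, 12, 11, 0, 3, 5, 6, 14, 8, 9, 2, 13, 7, 10, 4]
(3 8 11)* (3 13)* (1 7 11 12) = (1 7 11 13 3 8 12) = [0, 7, 2, 8, 4, 5, 6, 11, 12, 9, 10, 13, 1, 3]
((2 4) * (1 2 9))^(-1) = (1 9 4 2) = [0, 9, 1, 3, 2, 5, 6, 7, 8, 4]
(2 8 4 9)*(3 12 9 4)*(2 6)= (2 8 3 12 9 6)= [0, 1, 8, 12, 4, 5, 2, 7, 3, 6, 10, 11, 9]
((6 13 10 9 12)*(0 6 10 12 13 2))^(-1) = (0 2 6)(9 10 12 13) = [2, 1, 6, 3, 4, 5, 0, 7, 8, 10, 12, 11, 13, 9]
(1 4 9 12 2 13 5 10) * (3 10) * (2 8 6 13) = (1 4 9 12 8 6 13 5 3 10) = [0, 4, 2, 10, 9, 3, 13, 7, 6, 12, 1, 11, 8, 5]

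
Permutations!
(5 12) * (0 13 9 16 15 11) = [13, 1, 2, 3, 4, 12, 6, 7, 8, 16, 10, 0, 5, 9, 14, 11, 15] = (0 13 9 16 15 11)(5 12)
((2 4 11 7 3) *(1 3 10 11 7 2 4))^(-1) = (1 2 11 10 7 4 3) = [0, 2, 11, 1, 3, 5, 6, 4, 8, 9, 7, 10]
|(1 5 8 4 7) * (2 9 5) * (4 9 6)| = 15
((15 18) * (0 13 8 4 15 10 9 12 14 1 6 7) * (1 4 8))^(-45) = (4 9 15 12 18 14 10) = [0, 1, 2, 3, 9, 5, 6, 7, 8, 15, 4, 11, 18, 13, 10, 12, 16, 17, 14]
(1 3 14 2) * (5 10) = (1 3 14 2)(5 10) = [0, 3, 1, 14, 4, 10, 6, 7, 8, 9, 5, 11, 12, 13, 2]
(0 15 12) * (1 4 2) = [15, 4, 1, 3, 2, 5, 6, 7, 8, 9, 10, 11, 0, 13, 14, 12] = (0 15 12)(1 4 2)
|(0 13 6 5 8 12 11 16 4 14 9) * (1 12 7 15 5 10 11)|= |(0 13 6 10 11 16 4 14 9)(1 12)(5 8 7 15)|= 36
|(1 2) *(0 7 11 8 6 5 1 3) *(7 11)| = |(0 11 8 6 5 1 2 3)| = 8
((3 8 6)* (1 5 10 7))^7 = (1 7 10 5)(3 8 6) = [0, 7, 2, 8, 4, 1, 3, 10, 6, 9, 5]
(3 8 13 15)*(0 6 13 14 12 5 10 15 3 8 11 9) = [6, 1, 2, 11, 4, 10, 13, 7, 14, 0, 15, 9, 5, 3, 12, 8] = (0 6 13 3 11 9)(5 10 15 8 14 12)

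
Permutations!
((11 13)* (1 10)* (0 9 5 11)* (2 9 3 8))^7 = (0 13 11 5 9 2 8 3)(1 10) = [13, 10, 8, 0, 4, 9, 6, 7, 3, 2, 1, 5, 12, 11]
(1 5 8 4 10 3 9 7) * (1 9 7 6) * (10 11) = (1 5 8 4 11 10 3 7 9 6) = [0, 5, 2, 7, 11, 8, 1, 9, 4, 6, 3, 10]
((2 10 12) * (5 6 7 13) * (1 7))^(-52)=(1 5 7 6 13)(2 12 10)=[0, 5, 12, 3, 4, 7, 13, 6, 8, 9, 2, 11, 10, 1]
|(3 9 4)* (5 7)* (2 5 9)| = |(2 5 7 9 4 3)| = 6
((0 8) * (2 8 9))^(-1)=(0 8 2 9)=[8, 1, 9, 3, 4, 5, 6, 7, 2, 0]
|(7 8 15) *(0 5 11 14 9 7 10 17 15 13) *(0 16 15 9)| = |(0 5 11 14)(7 8 13 16 15 10 17 9)| = 8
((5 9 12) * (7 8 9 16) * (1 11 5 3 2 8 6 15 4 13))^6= (1 15 16)(2 8 9 12 3)(4 7 11)(5 13 6)= [0, 15, 8, 2, 7, 13, 5, 11, 9, 12, 10, 4, 3, 6, 14, 16, 1]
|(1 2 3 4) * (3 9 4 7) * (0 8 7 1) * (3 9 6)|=|(0 8 7 9 4)(1 2 6 3)|=20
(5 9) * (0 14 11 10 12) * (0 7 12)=(0 14 11 10)(5 9)(7 12)=[14, 1, 2, 3, 4, 9, 6, 12, 8, 5, 0, 10, 7, 13, 11]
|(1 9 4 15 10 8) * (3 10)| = |(1 9 4 15 3 10 8)| = 7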